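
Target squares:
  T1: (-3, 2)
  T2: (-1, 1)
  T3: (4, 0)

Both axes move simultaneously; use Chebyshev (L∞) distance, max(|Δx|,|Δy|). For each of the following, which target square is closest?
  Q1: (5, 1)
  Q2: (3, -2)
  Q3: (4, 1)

Q1 at (5, 1):
  T1: 8
  T2: 6
  T3: 1
  → nearest: T3 (1)
Q2 at (3, -2):
  T1: 6
  T2: 4
  T3: 2
  → nearest: T3 (2)
Q3 at (4, 1):
  T1: 7
  T2: 5
  T3: 1
  → nearest: T3 (1)

Q1→T3; Q2→T3; Q3→T3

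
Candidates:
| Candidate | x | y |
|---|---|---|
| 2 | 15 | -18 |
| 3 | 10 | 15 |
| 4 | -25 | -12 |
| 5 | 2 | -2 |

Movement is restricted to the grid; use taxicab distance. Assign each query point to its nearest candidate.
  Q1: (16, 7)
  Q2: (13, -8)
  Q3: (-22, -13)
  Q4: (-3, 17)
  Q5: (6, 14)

Q1 at (16, 7):
  2: |-1| + |-25| = 1 + 25 = 26
  3: |-6| + |8| = 6 + 8 = 14
  4: |-41| + |-19| = 41 + 19 = 60
  5: |-14| + |-9| = 14 + 9 = 23
  → nearest: 3 (14)
Q2 at (13, -8):
  2: |2| + |-10| = 2 + 10 = 12
  3: |-3| + |23| = 3 + 23 = 26
  4: |-38| + |-4| = 38 + 4 = 42
  5: |-11| + |6| = 11 + 6 = 17
  → nearest: 2 (12)
Q3 at (-22, -13):
  2: |37| + |-5| = 37 + 5 = 42
  3: |32| + |28| = 32 + 28 = 60
  4: |-3| + |1| = 3 + 1 = 4
  5: |24| + |11| = 24 + 11 = 35
  → nearest: 4 (4)
Q4 at (-3, 17):
  2: |18| + |-35| = 18 + 35 = 53
  3: |13| + |-2| = 13 + 2 = 15
  4: |-22| + |-29| = 22 + 29 = 51
  5: |5| + |-19| = 5 + 19 = 24
  → nearest: 3 (15)
Q5 at (6, 14):
  2: |9| + |-32| = 9 + 32 = 41
  3: |4| + |1| = 4 + 1 = 5
  4: |-31| + |-26| = 31 + 26 = 57
  5: |-4| + |-16| = 4 + 16 = 20
  → nearest: 3 (5)

Q1→3; Q2→2; Q3→4; Q4→3; Q5→3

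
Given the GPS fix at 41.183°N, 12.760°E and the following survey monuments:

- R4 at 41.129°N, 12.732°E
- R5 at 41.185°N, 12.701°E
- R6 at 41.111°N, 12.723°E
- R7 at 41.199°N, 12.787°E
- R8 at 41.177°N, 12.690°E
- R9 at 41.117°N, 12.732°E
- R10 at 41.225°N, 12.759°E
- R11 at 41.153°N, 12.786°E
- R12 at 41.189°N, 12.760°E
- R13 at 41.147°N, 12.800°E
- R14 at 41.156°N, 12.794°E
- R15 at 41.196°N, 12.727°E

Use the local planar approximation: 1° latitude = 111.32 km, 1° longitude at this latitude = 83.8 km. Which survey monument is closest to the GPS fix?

R12

Distances from 41.183°N, 12.760°E:
R4: √((-0.054·111.32)² + (-0.028·83.8)²) = √(36.13549 + 5.50559) = 6.453 km
R5: √((0.002·111.32)² + (-0.059·83.8)²) = √(0.04957 + 24.44511) = 4.949 km
R6: √((-0.072·111.32)² + (-0.037·83.8)²) = √(64.24087 + 9.61372) = 8.594 km
R7: √((0.016·111.32)² + (0.027·83.8)²) = √(3.17239 + 5.11936) = 2.880 km
R8: √((-0.006·111.32)² + (-0.070·83.8)²) = √(0.44612 + 34.40996) = 5.904 km
R9: √((-0.066·111.32)² + (-0.028·83.8)²) = √(53.98017 + 5.50559) = 7.713 km
R10: √((0.042·111.32)² + (-0.001·83.8)²) = √(21.85974 + 0.00702) = 4.676 km
R11: √((-0.030·111.32)² + (0.026·83.8)²) = √(11.15293 + 4.74717) = 3.987 km
R12: √((0.006·111.32)² + (0.000·83.8)²) = √(0.44612 + 0.00000) = 0.668 km
R13: √((-0.036·111.32)² + (0.040·83.8)²) = √(16.06022 + 11.23590) = 5.225 km
R14: √((-0.027·111.32)² + (0.034·83.8)²) = √(9.03387 + 8.11794) = 4.141 km
R15: √((0.013·111.32)² + (-0.033·83.8)²) = √(2.09427 + 7.64744) = 3.121 km
Minimum: R12 at 0.668 km.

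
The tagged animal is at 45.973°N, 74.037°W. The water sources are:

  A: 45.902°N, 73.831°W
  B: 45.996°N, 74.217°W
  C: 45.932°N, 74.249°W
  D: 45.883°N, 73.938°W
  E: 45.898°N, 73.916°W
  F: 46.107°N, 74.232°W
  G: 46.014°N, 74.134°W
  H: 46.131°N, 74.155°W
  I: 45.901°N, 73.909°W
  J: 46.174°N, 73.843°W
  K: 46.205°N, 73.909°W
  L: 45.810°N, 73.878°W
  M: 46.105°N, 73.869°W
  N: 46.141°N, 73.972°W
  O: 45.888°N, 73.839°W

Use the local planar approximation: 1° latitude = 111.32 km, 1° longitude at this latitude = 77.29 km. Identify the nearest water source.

Distances from 45.973°N, 74.037°W:
A: 17.776 km
B: 14.146 km
C: 17.009 km
D: 12.607 km
E: 12.537 km
F: 21.205 km
G: 8.777 km
H: 19.813 km
I: 12.732 km
J: 26.935 km
K: 27.656 km
L: 21.915 km
M: 19.609 km
N: 19.365 km
O: 17.992 km
Minimum: G at 8.777 km.

G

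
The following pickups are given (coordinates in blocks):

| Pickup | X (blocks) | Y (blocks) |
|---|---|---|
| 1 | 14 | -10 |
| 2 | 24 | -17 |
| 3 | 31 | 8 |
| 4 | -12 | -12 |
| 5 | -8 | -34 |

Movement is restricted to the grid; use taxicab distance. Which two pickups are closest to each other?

1 and 2

Pairwise distances:
1–2: 17 blocks
4–5: 26 blocks
1–4: 28 blocks
2–3: 32 blocks
1–3: 35 blocks
2–4: 41 blocks
1–5: 46 blocks
2–5: 49 blocks
3–4: 63 blocks
3–5: 81 blocks
Closest pair: 1–2 at 17 blocks.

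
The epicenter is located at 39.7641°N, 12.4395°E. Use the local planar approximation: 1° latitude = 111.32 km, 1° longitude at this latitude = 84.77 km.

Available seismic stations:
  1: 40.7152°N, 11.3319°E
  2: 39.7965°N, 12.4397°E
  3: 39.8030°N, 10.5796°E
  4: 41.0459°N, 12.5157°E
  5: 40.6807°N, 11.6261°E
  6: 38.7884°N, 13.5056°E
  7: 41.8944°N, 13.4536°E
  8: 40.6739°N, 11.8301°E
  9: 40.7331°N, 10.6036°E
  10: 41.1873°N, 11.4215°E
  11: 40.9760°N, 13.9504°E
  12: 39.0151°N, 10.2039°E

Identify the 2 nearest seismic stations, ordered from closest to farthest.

2, 8

Distances from 39.7641°N, 12.4395°E:
1: √((0.9511·111.32)² + (-1.1076·84.77)²) = √(11209.823088 + 8815.567202) = 141.5111 km
2: √((0.0324·111.32)² + (0.0002·84.77)²) = √(13.008775 + 0.000287) = 3.6068 km
3: √((0.0389·111.32)² + (-1.8599·84.77)²) = √(18.751914 + 24857.849550) = 157.7232 km
4: √((1.2818·111.32)² + (0.0762·84.77)²) = √(20360.429251 + 41.724804) = 142.8361 km
5: √((0.9166·111.32)² + (-0.8134·84.77)²) = √(10411.327338 + 4754.366996) = 123.1491 km
6: √((-0.9757·111.32)² + (1.0661·84.77)²) = √(11797.201716 + 8167.332811) = 141.2959 km
7: √((2.1303·111.32)² + (1.0141·84.77)²) = √(56237.749128 + 7390.025411) = 252.2455 km
8: √((0.9098·111.32)² + (-0.6094·84.77)²) = √(10257.422877 + 2668.635544) = 113.6928 km
9: √((0.9690·111.32)² + (-1.8359·84.77)²) = √(11635.738420 + 24220.461277) = 189.3573 km
10: √((1.4232·111.32)² + (-1.0180·84.77)²) = √(25100.262621 + 7446.975453) = 180.4085 km
11: √((1.2119·111.32)² + (1.5109·84.77)²) = √(18200.359494 + 16404.228448) = 186.0231 km
12: √((-0.7490·111.32)² + (-2.2356·84.77)²) = √(6952.004279 + 35914.726888) = 207.0428 km
Sorted: 2 (3.6068 km) < 8 (113.6928 km) < 5 (123.1491 km) < 6 (141.2959 km) < …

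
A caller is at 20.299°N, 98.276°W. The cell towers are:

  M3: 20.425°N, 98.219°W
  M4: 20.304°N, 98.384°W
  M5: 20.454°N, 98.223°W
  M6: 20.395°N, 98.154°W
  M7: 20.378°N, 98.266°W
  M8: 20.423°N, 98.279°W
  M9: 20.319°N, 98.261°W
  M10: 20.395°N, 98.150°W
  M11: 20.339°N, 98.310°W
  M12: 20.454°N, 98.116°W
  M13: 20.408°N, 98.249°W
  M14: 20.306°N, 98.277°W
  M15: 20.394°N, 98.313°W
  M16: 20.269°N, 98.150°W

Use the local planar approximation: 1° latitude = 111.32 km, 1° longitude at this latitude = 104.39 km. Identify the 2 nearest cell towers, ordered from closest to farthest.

Distances from 20.299°N, 98.276°W:
M3: √((0.126·111.32)² + (0.057·104.39)²) = √(196.73765 + 35.40524) = 15.236 km
M4: √((0.005·111.32)² + (-0.108·104.39)²) = √(0.30980 + 127.10578) = 11.288 km
M5: √((0.155·111.32)² + (0.053·104.39)²) = √(297.72122 + 30.61044) = 18.120 km
M6: √((0.096·111.32)² + (0.122·104.39)²) = √(114.20598 + 162.19500) = 16.625 km
M7: √((0.079·111.32)² + (0.010·104.39)²) = √(77.33936 + 1.08973) = 8.856 km
M8: √((0.124·111.32)² + (-0.003·104.39)²) = √(190.54158 + 0.09808) = 13.807 km
M9: √((0.020·111.32)² + (0.015·104.39)²) = √(4.95686 + 2.45189) = 2.722 km
M10: √((0.096·111.32)² + (0.126·104.39)²) = √(114.20598 + 173.00509) = 16.947 km
M11: √((0.040·111.32)² + (-0.034·104.39)²) = √(19.82743 + 12.59725) = 5.694 km
M12: √((0.155·111.32)² + (0.160·104.39)²) = √(297.72122 + 278.97017) = 24.014 km
M13: √((0.109·111.32)² + (0.027·104.39)²) = √(147.23104 + 7.94411) = 12.457 km
M14: √((0.007·111.32)² + (-0.001·104.39)²) = √(0.60721 + 0.01090) = 0.786 km
M15: √((0.095·111.32)² + (-0.037·104.39)²) = √(111.83909 + 14.91837) = 11.259 km
M16: √((-0.030·111.32)² + (0.126·104.39)²) = √(11.15293 + 173.00509) = 13.570 km
Sorted: M14 (0.786 km) < M9 (2.722 km) < M11 (5.694 km) < M7 (8.856 km) < …

M14, M9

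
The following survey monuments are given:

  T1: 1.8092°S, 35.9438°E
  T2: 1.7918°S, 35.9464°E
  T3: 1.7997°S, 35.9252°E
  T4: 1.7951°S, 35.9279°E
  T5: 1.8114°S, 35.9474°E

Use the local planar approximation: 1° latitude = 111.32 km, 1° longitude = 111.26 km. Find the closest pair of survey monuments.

Pairwise distances:
T1–T5: √((-0.0022·111.32)² + (0.0036·111.26)²) = √(0.059978 + 0.160429) = 0.4695 km
T3–T4: √((0.0046·111.32)² + (0.0027·111.26)²) = √(0.262218 + 0.090241) = 0.5937 km
T1–T2: √((0.0174·111.32)² + (0.0026·111.26)²) = √(3.751845 + 0.083681) = 1.9584 km
T2–T4: √((-0.0033·111.32)² + (-0.0185·111.26)²) = √(0.134950 + 4.236640) = 2.0908 km
T2–T5: √((-0.0196·111.32)² + (0.0010·111.26)²) = √(4.760565 + 0.012379) = 2.1847 km
T1–T3: √((0.0095·111.32)² + (-0.0186·111.26)²) = √(1.118391 + 4.282565) = 2.3240 km
T1–T4: √((0.0141·111.32)² + (-0.0159·111.26)²) = √(2.463682 + 3.129481) = 2.3650 km
T2–T3: √((-0.0079·111.32)² + (-0.0212·111.26)²) = √(0.773394 + 5.563522) = 2.5173 km
T3–T5: √((-0.0117·111.32)² + (0.0222·111.26)²) = √(1.696360 + 6.100762) = 2.7923 km
T4–T5: √((-0.0163·111.32)² + (0.0195·111.26)²) = √(3.292468 + 4.707034) = 2.8283 km
Closest pair: T1–T5 at 0.4695 km.

T1 and T5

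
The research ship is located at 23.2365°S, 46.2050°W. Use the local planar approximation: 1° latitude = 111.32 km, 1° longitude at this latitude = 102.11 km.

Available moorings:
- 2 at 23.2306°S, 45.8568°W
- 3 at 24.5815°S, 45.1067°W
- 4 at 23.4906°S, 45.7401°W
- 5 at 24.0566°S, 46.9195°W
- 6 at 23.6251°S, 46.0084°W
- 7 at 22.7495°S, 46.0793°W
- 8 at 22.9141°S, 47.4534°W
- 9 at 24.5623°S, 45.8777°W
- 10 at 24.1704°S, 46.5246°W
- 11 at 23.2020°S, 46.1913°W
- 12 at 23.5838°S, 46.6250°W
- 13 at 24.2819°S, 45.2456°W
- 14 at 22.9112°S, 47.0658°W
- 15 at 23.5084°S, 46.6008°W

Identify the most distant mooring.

Distances from 23.2365°S, 46.2050°W:
2: √((0.0059·111.32)² + (0.3482·102.11)²) = √(0.431370 + 1264.136834) = 35.5608 km
3: √((-1.3450·111.32)² + (1.0983·102.11)²) = √(22417.695405 + 12577.042243) = 187.0688 km
4: √((-0.2541·111.32)² + (0.4649·102.11)²) = √(800.121104 + 2253.490050) = 55.2595 km
5: √((-0.8201·111.32)² + (-0.7145·102.11)²) = √(8334.508985 + 5322.810668) = 116.8645 km
6: √((-0.3886·111.32)² + (0.1966·102.11)²) = √(1871.336928 + 402.998639) = 47.6900 km
7: √((0.4870·111.32)² + (0.1257·102.11)²) = √(2939.032021 + 164.743052) = 55.7115 km
8: √((0.3224·111.32)² + (-1.2484·102.11)²) = √(1288.061091 + 16249.652290) = 132.4300 km
9: √((-1.3258·111.32)² + (0.3273·102.11)²) = √(21782.234274 + 1116.936705) = 151.3247 km
10: √((-0.9339·111.32)² + (-0.3196·102.11)²) = √(10808.045047 + 1065.001192) = 108.9635 km
11: √((0.0345·111.32)² + (0.0137·102.11)²) = √(14.749747 + 1.956941) = 4.0874 km
12: √((-0.3473·111.32)² + (-0.4200·102.11)²) = √(1494.706634 + 1839.226150) = 57.7402 km
13: √((-1.0454·111.32)² + (0.9594·102.11)²) = √(13542.891118 + 9597.010736) = 152.1181 km
14: √((0.3253·111.32)² + (-0.8608·102.11)²) = √(1311.337624 + 7725.757444) = 95.0636 km
15: √((-0.2719·111.32)² + (-0.3958·102.11)²) = √(916.146255 + 1633.383380) = 50.4929 km
Maximum: 3 at 187.0688 km.

3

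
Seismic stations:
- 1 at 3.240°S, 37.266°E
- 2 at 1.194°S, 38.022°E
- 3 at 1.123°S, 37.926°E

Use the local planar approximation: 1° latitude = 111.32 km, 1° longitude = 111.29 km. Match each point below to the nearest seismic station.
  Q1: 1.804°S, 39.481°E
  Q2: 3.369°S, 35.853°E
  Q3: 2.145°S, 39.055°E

Q1 at 1.804°S, 39.481°E:
  1: √((-1.436·111.32)² + (-2.215·111.29)²) = √(25553.78727 + 60765.87360) = 293.802 km
  2: √((0.610·111.32)² + (-1.459·111.29)²) = √(4611.11619 + 26364.70211) = 175.999 km
  3: √((0.681·111.32)² + (-1.555·111.29)²) = √(5746.99235 + 29948.36183) = 188.932 km
  → nearest: 2 (175.999 km)
Q2 at 3.369°S, 35.853°E:
  1: √((0.129·111.32)² + (1.413·111.29)²) = √(206.21764 + 24728.43367) = 157.907 km
  2: √((2.175·111.32)² + (2.169·111.29)²) = √(58622.57864 + 58268.17137) = 341.893 km
  3: √((2.246·111.32)² + (2.073·111.29)²) = √(62512.36061 + 53224.41406) = 340.201 km
  → nearest: 1 (157.907 km)
Q3 at 2.145°S, 39.055°E:
  1: √((-1.095·111.32)² + (-1.789·111.29)²) = √(14858.48854 + 39639.93795) = 233.449 km
  2: √((0.951·111.32)² + (-1.033·111.29)²) = √(11207.46598 + 13216.39250) = 156.281 km
  3: √((1.022·111.32)² + (-1.129·111.29)²) = √(12943.39446 + 15787.02035) = 169.500 km
  → nearest: 2 (156.281 km)

Q1→2; Q2→1; Q3→2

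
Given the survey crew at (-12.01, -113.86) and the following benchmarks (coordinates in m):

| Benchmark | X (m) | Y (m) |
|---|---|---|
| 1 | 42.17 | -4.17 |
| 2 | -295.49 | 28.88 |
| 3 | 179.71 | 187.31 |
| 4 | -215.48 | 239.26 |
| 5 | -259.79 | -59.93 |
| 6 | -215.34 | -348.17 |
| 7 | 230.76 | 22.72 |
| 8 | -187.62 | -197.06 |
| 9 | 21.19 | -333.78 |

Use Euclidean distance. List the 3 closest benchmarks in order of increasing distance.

Distances from (-12.01, -113.86):
1: √((54.18)² + (109.69)²) = √(2935.4724 + 12031.8961) = 122.34 m
2: √((-283.48)² + (142.74)²) = √(80360.9104 + 20374.7076) = 317.39 m
3: √((191.72)² + (301.17)²) = √(36756.5584 + 90703.3689) = 357.02 m
4: √((-203.47)² + (353.12)²) = √(41400.0409 + 124693.7344) = 407.55 m
5: √((-247.78)² + (53.93)²) = √(61394.9284 + 2908.4449) = 253.58 m
6: √((-203.33)² + (-234.31)²) = √(41343.0889 + 54901.1761) = 310.23 m
7: √((242.77)² + (136.58)²) = √(58937.2729 + 18654.0964) = 278.55 m
8: √((-175.61)² + (-83.20)²) = √(30838.8721 + 6922.2400) = 194.32 m
9: √((33.20)² + (-219.92)²) = √(1102.2400 + 48364.8064) = 222.41 m
Sorted: 1 (122.34 m) < 8 (194.32 m) < 9 (222.41 m) < 5 (253.58 m) < 7 (278.55 m) < …

1, 8, 9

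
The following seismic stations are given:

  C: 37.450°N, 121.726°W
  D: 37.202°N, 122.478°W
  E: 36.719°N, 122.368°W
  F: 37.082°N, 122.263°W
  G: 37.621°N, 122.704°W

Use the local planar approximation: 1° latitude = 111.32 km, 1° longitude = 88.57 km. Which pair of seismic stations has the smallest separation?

Pairwise distances:
C–D: 72.100 km
C–E: 99.273 km
C–F: 62.772 km
C–G: 88.688 km
D–E: 54.643 km
D–F: 23.261 km
D–G: 50.757 km
E–F: 41.465 km
E–G: 104.728 km
F–G: 71.595 km
Closest pair: D–F at 23.261 km.

D and F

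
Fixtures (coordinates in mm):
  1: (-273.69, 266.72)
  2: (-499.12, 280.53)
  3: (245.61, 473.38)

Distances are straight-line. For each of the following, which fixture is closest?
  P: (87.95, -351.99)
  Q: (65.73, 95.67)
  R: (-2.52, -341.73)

P at (87.95, -351.99):
  1: √((-361.64)² + (618.71)²) = √(130783.4896 + 382802.0641) = 716.65 mm
  2: √((-587.07)² + (632.52)²) = √(344651.1849 + 400081.5504) = 862.98 mm
  3: √((157.66)² + (825.37)²) = √(24856.6756 + 681235.6369) = 840.29 mm
  → nearest: 1 (716.65 mm)
Q at (65.73, 95.67):
  1: √((-339.42)² + (171.05)²) = √(115205.9364 + 29258.1025) = 380.08 mm
  2: √((-564.85)² + (184.86)²) = √(319055.5225 + 34173.2196) = 594.33 mm
  3: √((179.88)² + (377.71)²) = √(32356.8144 + 142664.8441) = 418.36 mm
  → nearest: 1 (380.08 mm)
R at (-2.52, -341.73):
  1: √((-271.17)² + (608.45)²) = √(73533.1689 + 370211.4025) = 666.14 mm
  2: √((-496.60)² + (622.26)²) = √(246611.5600 + 387207.5076) = 796.13 mm
  3: √((248.13)² + (815.11)²) = √(61568.4969 + 664404.3121) = 852.04 mm
  → nearest: 1 (666.14 mm)

P→1; Q→1; R→1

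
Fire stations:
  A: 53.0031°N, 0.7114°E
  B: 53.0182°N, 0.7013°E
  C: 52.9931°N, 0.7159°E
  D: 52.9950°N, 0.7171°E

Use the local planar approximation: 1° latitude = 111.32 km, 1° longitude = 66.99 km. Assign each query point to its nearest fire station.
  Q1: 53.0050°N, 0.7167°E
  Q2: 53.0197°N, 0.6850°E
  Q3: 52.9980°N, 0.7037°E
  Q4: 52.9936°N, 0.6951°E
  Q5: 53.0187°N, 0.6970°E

Q1 at 53.0050°N, 0.7167°E:
  A: 0.4133 km
  B: 1.7954 km
  C: 1.3258 km
  D: 1.1135 km
  → nearest: A (0.4133 km)
Q2 at 53.0197°N, 0.6850°E:
  A: 2.5578 km
  B: 1.1046 km
  C: 3.6129 km
  D: 3.4906 km
  → nearest: B (1.1046 km)
Q3 at 52.9980°N, 0.7037°E:
  A: 0.7671 km
  B: 2.2544 km
  C: 0.9826 km
  D: 0.9578 km
  → nearest: A (0.7671 km)
Q4 at 52.9936°N, 0.6951°E:
  A: 1.5201 km
  B: 2.7698 km
  C: 1.3945 km
  D: 1.4820 km
  → nearest: C (1.3945 km)
Q5 at 53.0187°N, 0.6970°E:
  A: 1.9865 km
  B: 0.2934 km
  C: 3.1184 km
  D: 2.9620 km
  → nearest: B (0.2934 km)

Q1→A; Q2→B; Q3→A; Q4→C; Q5→B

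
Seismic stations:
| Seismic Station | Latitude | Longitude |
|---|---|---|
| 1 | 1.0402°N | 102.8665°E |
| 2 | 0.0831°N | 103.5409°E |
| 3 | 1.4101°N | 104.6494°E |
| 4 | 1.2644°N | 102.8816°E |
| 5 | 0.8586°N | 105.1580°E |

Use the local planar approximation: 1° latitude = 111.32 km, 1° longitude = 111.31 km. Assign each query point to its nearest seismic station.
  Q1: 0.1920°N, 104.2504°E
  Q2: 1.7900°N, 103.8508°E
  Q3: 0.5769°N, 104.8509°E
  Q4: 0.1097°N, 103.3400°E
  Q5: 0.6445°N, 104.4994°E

Q1 at 0.1920°N, 104.2504°E:
  1: √((0.8482·111.32)² + (-1.3839·111.31)²) = √(8915.443079 + 23728.909728) = 180.6775 km
  2: √((-0.1089·111.32)² + (-0.7095·111.31)²) = √(146.961019 + 6236.962963) = 79.8995 km
  3: √((1.2181·111.32)² + (0.3990·111.31)²) = √(18387.059512 + 1972.487033) = 142.6869 km
  4: √((1.0724·111.32)² + (-1.3688·111.31)²) = √(14251.481256 + 23213.913325) = 193.5598 km
  5: √((0.6666·111.32)² + (0.9076·111.31)²) = √(5506.517376 + 10206.041735) = 125.3497 km
  → nearest: 2 (79.8995 km)
Q2 at 1.7900°N, 103.8508°E:
  1: √((-0.7498·111.32)² + (-0.9843·111.31)²) = √(6966.862953 + 12003.926725) = 137.7345 km
  2: √((-1.7069·111.32)² + (-0.3099·111.31)²) = √(36104.601187 + 1189.902886) = 193.1179 km
  3: √((-0.3799·111.32)² + (0.7986·111.31)²) = √(1788.483684 + 7901.817176) = 98.4393 km
  4: √((-0.5256·111.32)² + (-0.9692·111.31)²) = √(3423.395760 + 11638.450838) = 122.7267 km
  5: √((-0.9314·111.32)² + (1.3072·111.31)²) = √(10750.257389 + 21171.539732) = 178.6667 km
  → nearest: 3 (98.4393 km)
Q3 at 0.5769°N, 104.8509°E:
  1: √((0.4633·111.32)² + (-1.9844·111.31)²) = √(2659.934827 + 48789.548845) = 226.8248 km
  2: √((-0.4938·111.32)² + (-1.3100·111.31)²) = √(3021.680671 + 21262.335019) = 155.8333 km
  3: √((0.8332·111.32)² + (-0.2015·111.31)²) = √(8602.900855 + 503.058471) = 95.4252 km
  4: √((0.6875·111.32)² + (-1.9693·111.31)²) = √(5857.223556 + 48049.860075) = 232.1790 km
  5: √((0.2817·111.32)² + (0.3071·111.31)²) = √(983.377097 + 1168.498067) = 46.3883 km
  → nearest: 5 (46.3883 km)
Q4 at 0.1097°N, 103.3400°E:
  1: √((0.9305·111.32)² + (-0.4735·111.31)²) = √(10729.491752 + 2777.847067) = 116.2211 km
  2: √((-0.0266·111.32)² + (0.2009·111.31)²) = √(8.768184 + 500.067050) = 22.5574 km
  3: √((1.3004·111.32)² + (1.3094·111.31)²) = √(20955.610467 + 21242.862531) = 205.4227 km
  4: √((1.1547·111.32)² + (-0.4584·111.31)²) = √(16522.841126 + 2603.500008) = 138.2980 km
  5: √((0.7489·111.32)² + (1.8180·111.31)²) = √(6950.148060 + 40950.209060) = 218.8615 km
  → nearest: 2 (22.5574 km)
Q5 at 0.6445°N, 104.4994°E:
  1: √((0.3957·111.32)² + (-1.6329·111.31)²) = √(1940.342945 + 33036.006552) = 187.0197 km
  2: √((-0.5614·111.32)² + (-0.9585·111.31)²) = √(3905.631025 + 11382.891597) = 123.6468 km
  3: √((0.7656·111.32)² + (0.1500·111.31)²) = √(7263.571984 + 278.773112) = 86.8467 km
  4: √((0.6199·111.32)² + (-1.6178·111.31)²) = √(4762.003037 + 32427.840458) = 192.8467 km
  5: √((0.2141·111.32)² + (0.6586·111.31)²) = √(568.041061 + 5374.175172) = 77.0858 km
  → nearest: 5 (77.0858 km)

Q1→2; Q2→3; Q3→5; Q4→2; Q5→5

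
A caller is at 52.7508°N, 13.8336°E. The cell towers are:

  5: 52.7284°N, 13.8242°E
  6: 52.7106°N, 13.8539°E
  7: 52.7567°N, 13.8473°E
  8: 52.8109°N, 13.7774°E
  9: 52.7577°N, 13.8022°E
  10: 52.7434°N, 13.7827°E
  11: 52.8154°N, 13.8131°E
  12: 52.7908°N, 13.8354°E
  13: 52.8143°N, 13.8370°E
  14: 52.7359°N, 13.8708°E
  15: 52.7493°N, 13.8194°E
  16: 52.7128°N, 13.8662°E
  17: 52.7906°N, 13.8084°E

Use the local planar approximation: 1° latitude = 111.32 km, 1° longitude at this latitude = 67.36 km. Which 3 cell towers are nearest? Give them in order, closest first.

Distances from 52.7508°N, 13.8336°E:
5: √((-0.0224·111.32)² + (-0.0094·67.36)²) = √(6.217881 + 0.400922) = 2.5727 km
6: √((-0.0402·111.32)² + (0.0203·67.36)²) = √(20.026198 + 1.869805) = 4.6793 km
7: √((0.0059·111.32)² + (0.0137·67.36)²) = √(0.431370 + 0.851619) = 1.1327 km
8: √((0.0601·111.32)² + (-0.0562·67.36)²) = √(44.760542 + 14.331010) = 7.6871 km
9: √((0.0069·111.32)² + (-0.0314·67.36)²) = √(0.589990 + 4.473665) = 2.2503 km
10: √((-0.0074·111.32)² + (-0.0509·67.36)²) = √(0.678594 + 11.755463) = 3.5262 km
11: √((0.0646·111.32)² + (-0.0205·67.36)²) = √(51.714393 + 1.906830) = 7.3227 km
12: √((0.0400·111.32)² + (0.0018·67.36)²) = √(19.827428 + 0.014701) = 4.4545 km
13: √((0.0635·111.32)² + (0.0034·67.36)²) = √(49.968216 + 0.052452) = 7.0725 km
14: √((-0.0149·111.32)² + (0.0372·67.36)²) = √(2.751180 + 6.278994) = 3.0050 km
15: √((-0.0015·111.32)² + (-0.0142·67.36)²) = √(0.027882 + 0.914915) = 0.9710 km
16: √((-0.0380·111.32)² + (0.0326·67.36)²) = √(17.894254 + 4.822135) = 4.7662 km
17: √((0.0398·111.32)² + (-0.0252·67.36)²) = √(19.629649 + 2.881411) = 4.7446 km
Sorted: 15 (0.9710 km) < 7 (1.1327 km) < 9 (2.2503 km) < 5 (2.5727 km) < 14 (3.0050 km) < …

15, 7, 9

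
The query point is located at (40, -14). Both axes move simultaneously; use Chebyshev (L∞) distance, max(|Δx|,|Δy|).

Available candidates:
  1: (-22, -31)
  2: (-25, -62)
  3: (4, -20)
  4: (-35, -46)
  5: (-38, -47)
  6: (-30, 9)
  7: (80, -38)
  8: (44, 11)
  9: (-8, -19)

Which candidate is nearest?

8

Distances from (40, -14):
1: max(|-62|, |-17|) = 62
2: max(|-65|, |-48|) = 65
3: max(|-36|, |-6|) = 36
4: max(|-75|, |-32|) = 75
5: max(|-78|, |-33|) = 78
6: max(|-70|, |23|) = 70
7: max(|40|, |-24|) = 40
8: max(|4|, |25|) = 25
9: max(|-48|, |-5|) = 48
Minimum: 8 at 25.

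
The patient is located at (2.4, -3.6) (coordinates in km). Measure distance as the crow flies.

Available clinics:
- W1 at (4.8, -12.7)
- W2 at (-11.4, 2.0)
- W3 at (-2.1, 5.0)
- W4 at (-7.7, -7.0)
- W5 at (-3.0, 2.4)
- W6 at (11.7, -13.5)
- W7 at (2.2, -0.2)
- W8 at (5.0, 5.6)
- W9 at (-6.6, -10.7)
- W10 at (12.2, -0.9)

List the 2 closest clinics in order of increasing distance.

W7, W5

Distances from (2.4, -3.6):
W1: √((2.4)² + (-9.1)²) = √(5.760 + 82.810) = 9.4 km
W2: √((-13.8)² + (5.6)²) = √(190.440 + 31.360) = 14.9 km
W3: √((-4.5)² + (8.6)²) = √(20.250 + 73.960) = 9.7 km
W4: √((-10.1)² + (-3.4)²) = √(102.010 + 11.560) = 10.7 km
W5: √((-5.4)² + (6.0)²) = √(29.160 + 36.000) = 8.1 km
W6: √((9.3)² + (-9.9)²) = √(86.490 + 98.010) = 13.6 km
W7: √((-0.2)² + (3.4)²) = √(0.040 + 11.560) = 3.4 km
W8: √((2.6)² + (9.2)²) = √(6.760 + 84.640) = 9.6 km
W9: √((-9.0)² + (-7.1)²) = √(81.000 + 50.410) = 11.5 km
W10: √((9.8)² + (2.7)²) = √(96.040 + 7.290) = 10.2 km
Sorted: W7 (3.4 km) < W5 (8.1 km) < W1 (9.4 km) < W8 (9.6 km) < …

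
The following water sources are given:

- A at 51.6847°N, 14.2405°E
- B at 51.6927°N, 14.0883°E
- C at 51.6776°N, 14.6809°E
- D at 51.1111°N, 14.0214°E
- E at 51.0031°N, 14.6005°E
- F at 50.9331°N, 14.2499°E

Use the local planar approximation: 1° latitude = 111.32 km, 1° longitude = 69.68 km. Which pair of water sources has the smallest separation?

A and B

Pairwise distances:
A–B: 10.6426 km
A–C: 30.6972 km
A–D: 65.6529 km
A–E: 79.9148 km
A–F: 83.6707 km
B–C: 41.3266 km
B–D: 64.9113 km
B–E: 84.6572 km
B–F: 85.3051 km
C–D: 78.0300 km
C–E: 75.2940 km
C–F: 88.1513 km
D–E: 42.1046 km
D–F: 25.4193 km
E–F: 25.6425 km
Closest pair: A–B at 10.6426 km.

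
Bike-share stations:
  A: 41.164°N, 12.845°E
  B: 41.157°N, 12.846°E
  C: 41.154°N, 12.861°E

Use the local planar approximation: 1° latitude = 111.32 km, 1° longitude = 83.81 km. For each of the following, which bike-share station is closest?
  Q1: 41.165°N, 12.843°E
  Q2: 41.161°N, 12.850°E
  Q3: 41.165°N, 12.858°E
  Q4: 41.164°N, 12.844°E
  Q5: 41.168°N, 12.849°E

Q1 at 41.165°N, 12.843°E:
  A: √((-0.001·111.32)² + (0.002·83.81)²) = √(0.01239214 + 0.02809646) = 0.201218 km
  B: √((-0.008·111.32)² + (0.003·83.81)²) = √(0.79309711 + 0.06321704) = 0.925372 km
  C: √((-0.011·111.32)² + (0.018·83.81)²) = √(1.49944923 + 2.27581362) = 1.943004 km
  → nearest: A (0.201218 km)
Q2 at 41.161°N, 12.850°E:
  A: √((0.003·111.32)² + (-0.005·83.81)²) = √(0.11152928 + 0.17560290) = 0.535847 km
  B: √((-0.004·111.32)² + (-0.004·83.81)²) = √(0.19827428 + 0.11238586) = 0.557369 km
  C: √((-0.007·111.32)² + (0.011·83.81)²) = √(0.60721498 + 0.84991805) = 1.207118 km
  → nearest: A (0.535847 km)
Q3 at 41.165°N, 12.858°E:
  A: √((-0.001·111.32)² + (-0.013·83.81)²) = √(0.01239214 + 1.18707562) = 1.095202 km
  B: √((-0.008·111.32)² + (-0.012·83.81)²) = √(0.79309711 + 1.01147272) = 1.343343 km
  C: √((-0.011·111.32)² + (0.003·83.81)²) = √(1.49944923 + 0.06321704) = 1.250067 km
  → nearest: A (1.095202 km)
Q4 at 41.164°N, 12.844°E:
  A: √((0.000·111.32)² + (0.001·83.81)²) = √(0.00000000 + 0.00702412) = 0.083810 km
  B: √((-0.007·111.32)² + (0.002·83.81)²) = √(0.60721498 + 0.02809646) = 0.797064 km
  C: √((-0.010·111.32)² + (0.017·83.81)²) = √(1.23921424 + 2.02996955) = 1.808088 km
  → nearest: A (0.083810 km)
Q5 at 41.168°N, 12.849°E:
  A: √((-0.004·111.32)² + (-0.004·83.81)²) = √(0.19827428 + 0.11238586) = 0.557369 km
  B: √((-0.011·111.32)² + (-0.003·83.81)²) = √(1.49944923 + 0.06321704) = 1.250067 km
  C: √((-0.014·111.32)² + (0.012·83.81)²) = √(2.42885991 + 1.01147272) = 1.854813 km
  → nearest: A (0.557369 km)

Q1→A; Q2→A; Q3→A; Q4→A; Q5→A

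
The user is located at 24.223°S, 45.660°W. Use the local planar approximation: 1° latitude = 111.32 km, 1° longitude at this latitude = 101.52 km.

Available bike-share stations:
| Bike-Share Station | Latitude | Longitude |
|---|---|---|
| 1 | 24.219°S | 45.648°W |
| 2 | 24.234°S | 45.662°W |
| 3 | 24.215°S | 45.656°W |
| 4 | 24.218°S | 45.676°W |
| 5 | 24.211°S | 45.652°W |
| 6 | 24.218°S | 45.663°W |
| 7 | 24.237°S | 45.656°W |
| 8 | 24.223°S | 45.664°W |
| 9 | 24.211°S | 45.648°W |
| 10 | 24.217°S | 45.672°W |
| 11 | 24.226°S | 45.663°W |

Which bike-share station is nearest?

8

Distances from 24.223°S, 45.660°W:
1: √((0.004·111.32)² + (0.012·101.52)²) = √(0.19827 + 1.48411) = 1.297 km
2: √((-0.011·111.32)² + (-0.002·101.52)²) = √(1.49945 + 0.04123) = 1.241 km
3: √((0.008·111.32)² + (0.004·101.52)²) = √(0.79310 + 0.16490) = 0.979 km
4: √((0.005·111.32)² + (-0.016·101.52)²) = √(0.30980 + 2.63842) = 1.717 km
5: √((0.012·111.32)² + (0.008·101.52)²) = √(1.78447 + 0.65960) = 1.563 km
6: √((0.005·111.32)² + (-0.003·101.52)²) = √(0.30980 + 0.09276) = 0.634 km
7: √((-0.014·111.32)² + (0.004·101.52)²) = √(2.42886 + 0.16490) = 1.611 km
8: √((0.000·111.32)² + (-0.004·101.52)²) = √(0.00000 + 0.16490) = 0.406 km
9: √((0.012·111.32)² + (0.012·101.52)²) = √(1.78447 + 1.48411) = 1.808 km
10: √((0.006·111.32)² + (-0.012·101.52)²) = √(0.44612 + 1.48411) = 1.389 km
11: √((-0.003·111.32)² + (-0.003·101.52)²) = √(0.11153 + 0.09276) = 0.452 km
Minimum: 8 at 0.406 km.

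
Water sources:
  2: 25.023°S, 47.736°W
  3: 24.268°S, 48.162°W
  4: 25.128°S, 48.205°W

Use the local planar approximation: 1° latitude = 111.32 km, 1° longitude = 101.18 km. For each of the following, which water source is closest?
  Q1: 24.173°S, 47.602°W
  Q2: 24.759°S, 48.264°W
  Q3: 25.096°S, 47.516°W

Q1→3; Q2→4; Q3→2

Q1 at 24.173°S, 47.602°W:
  2: √((-0.850·111.32)² + (-0.134·101.18)²) = √(8953.32288 + 183.82262) = 95.588 km
  3: √((-0.095·111.32)² + (-0.560·101.18)²) = √(111.83909 + 3210.44626) = 57.639 km
  4: √((-0.955·111.32)² + (-0.603·101.18)²) = √(11301.94367 + 3722.40801) = 122.574 km
  → nearest: 3 (57.639 km)
Q2 at 24.759°S, 48.264°W:
  2: √((-0.264·111.32)² + (0.528·101.18)²) = √(863.68276 + 2854.02120) = 60.973 km
  3: √((0.491·111.32)² + (0.102·101.18)²) = √(2987.51008 + 106.50983) = 55.624 km
  4: √((-0.369·111.32)² + (0.059·101.18)²) = √(1687.32650 + 35.63636) = 41.509 km
  → nearest: 4 (41.509 km)
Q3 at 25.096°S, 47.516°W:
  2: √((0.073·111.32)² + (-0.220·101.18)²) = √(66.03773 + 495.48979) = 23.697 km
  3: √((0.828·111.32)² + (-0.646·101.18)²) = √(8495.85456 + 4272.22765) = 112.996 km
  4: √((-0.032·111.32)² + (-0.689·101.18)²) = √(12.68955 + 4859.90516) = 69.804 km
  → nearest: 2 (23.697 km)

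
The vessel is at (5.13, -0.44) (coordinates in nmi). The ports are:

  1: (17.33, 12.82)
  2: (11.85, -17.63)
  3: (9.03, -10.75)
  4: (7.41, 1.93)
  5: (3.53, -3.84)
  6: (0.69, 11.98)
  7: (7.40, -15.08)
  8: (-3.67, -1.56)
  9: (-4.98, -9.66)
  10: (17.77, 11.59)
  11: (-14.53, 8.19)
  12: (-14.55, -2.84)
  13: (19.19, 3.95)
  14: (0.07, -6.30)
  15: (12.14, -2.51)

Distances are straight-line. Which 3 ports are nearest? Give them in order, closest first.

4, 5, 15

Distances from (5.13, -0.44):
1: √((12.20)² + (13.26)²) = √(148.8400 + 175.8276) = 18.02 nmi
2: √((6.72)² + (-17.19)²) = √(45.1584 + 295.4961) = 18.46 nmi
3: √((3.90)² + (-10.31)²) = √(15.2100 + 106.2961) = 11.02 nmi
4: √((2.28)² + (2.37)²) = √(5.1984 + 5.6169) = 3.29 nmi
5: √((-1.60)² + (-3.40)²) = √(2.5600 + 11.5600) = 3.76 nmi
6: √((-4.44)² + (12.42)²) = √(19.7136 + 154.2564) = 13.19 nmi
7: √((2.27)² + (-14.64)²) = √(5.1529 + 214.3296) = 14.81 nmi
8: √((-8.80)² + (-1.12)²) = √(77.4400 + 1.2544) = 8.87 nmi
9: √((-10.11)² + (-9.22)²) = √(102.2121 + 85.0084) = 13.68 nmi
10: √((12.64)² + (12.03)²) = √(159.7696 + 144.7209) = 17.45 nmi
11: √((-19.66)² + (8.63)²) = √(386.5156 + 74.4769) = 21.47 nmi
12: √((-19.68)² + (-2.40)²) = √(387.3024 + 5.7600) = 19.83 nmi
13: √((14.06)² + (4.39)²) = √(197.6836 + 19.2721) = 14.73 nmi
14: √((-5.06)² + (-5.86)²) = √(25.6036 + 34.3396) = 7.74 nmi
15: √((7.01)² + (-2.07)²) = √(49.1401 + 4.2849) = 7.31 nmi
Sorted: 4 (3.29 nmi) < 5 (3.76 nmi) < 15 (7.31 nmi) < 14 (7.74 nmi) < 8 (8.87 nmi) < …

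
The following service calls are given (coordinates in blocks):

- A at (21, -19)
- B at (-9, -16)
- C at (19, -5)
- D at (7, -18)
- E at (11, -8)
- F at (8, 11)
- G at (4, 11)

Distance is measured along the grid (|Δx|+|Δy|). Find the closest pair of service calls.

Pairwise distances:
A–B: 33 blocks
A–C: 16 blocks
A–D: 15 blocks
A–E: 21 blocks
A–F: 43 blocks
A–G: 47 blocks
B–C: 39 blocks
B–D: 18 blocks
B–E: 28 blocks
B–F: 44 blocks
B–G: 40 blocks
C–D: 25 blocks
C–E: 11 blocks
C–F: 27 blocks
C–G: 31 blocks
D–E: 14 blocks
D–F: 30 blocks
D–G: 32 blocks
E–F: 22 blocks
E–G: 26 blocks
F–G: 4 blocks
Closest pair: F–G at 4 blocks.

F and G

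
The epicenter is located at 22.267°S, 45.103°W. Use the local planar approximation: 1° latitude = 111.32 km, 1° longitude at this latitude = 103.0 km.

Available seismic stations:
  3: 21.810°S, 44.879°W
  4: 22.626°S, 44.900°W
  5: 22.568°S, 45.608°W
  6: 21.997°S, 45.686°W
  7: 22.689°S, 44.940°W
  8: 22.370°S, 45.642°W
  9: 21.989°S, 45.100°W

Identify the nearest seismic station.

Distances from 22.267°S, 45.103°W:
3: √((0.457·111.32)² + (0.224·103.0)²) = √(2588.08655 + 532.31718) = 55.861 km
4: √((-0.359·111.32)² + (0.203·103.0)²) = √(1597.11170 + 437.18628) = 45.103 km
5: √((-0.301·111.32)² + (-0.505·103.0)²) = √(1122.74049 + 2705.56022) = 61.873 km
6: √((0.270·111.32)² + (-0.583·103.0)²) = √(903.38718 + 3605.88240) = 67.151 km
7: √((-0.422·111.32)² + (0.163·103.0)²) = √(2206.84229 + 281.87052) = 49.887 km
8: √((-0.103·111.32)² + (-0.539·103.0)²) = √(131.46824 + 3082.13729) = 56.689 km
9: √((0.278·111.32)² + (0.003·103.0)²) = √(957.71433 + 0.09548) = 30.949 km
Minimum: 9 at 30.949 km.

9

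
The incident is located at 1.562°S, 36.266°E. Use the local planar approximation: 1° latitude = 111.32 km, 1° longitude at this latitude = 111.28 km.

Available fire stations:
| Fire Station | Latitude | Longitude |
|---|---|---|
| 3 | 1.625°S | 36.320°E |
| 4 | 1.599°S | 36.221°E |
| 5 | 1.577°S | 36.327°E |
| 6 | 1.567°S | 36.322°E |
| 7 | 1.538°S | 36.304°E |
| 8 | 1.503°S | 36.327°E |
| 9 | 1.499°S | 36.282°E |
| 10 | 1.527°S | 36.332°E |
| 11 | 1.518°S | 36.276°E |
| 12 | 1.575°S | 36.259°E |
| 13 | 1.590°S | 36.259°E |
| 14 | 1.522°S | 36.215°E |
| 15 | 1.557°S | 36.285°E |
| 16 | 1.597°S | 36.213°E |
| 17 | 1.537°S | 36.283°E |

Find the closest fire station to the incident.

Distances from 1.562°S, 36.266°E:
3: √((-0.063·111.32)² + (0.054·111.28)²) = √(49.18441 + 36.10952) = 9.235 km
4: √((-0.037·111.32)² + (-0.045·111.28)²) = √(16.96484 + 25.07606) = 6.484 km
5: √((-0.015·111.32)² + (0.061·111.28)²) = √(2.78823 + 46.07803) = 6.990 km
6: √((-0.005·111.32)² + (0.056·111.28)²) = √(0.30980 + 38.83384) = 6.256 km
7: √((0.024·111.32)² + (0.038·111.28)²) = √(7.13787 + 17.88140) = 5.002 km
8: √((0.059·111.32)² + (0.061·111.28)²) = √(43.13705 + 46.07803) = 9.445 km
9: √((0.063·111.32)² + (0.016·111.28)²) = √(49.18441 + 3.17011) = 7.236 km
10: √((0.035·111.32)² + (0.066·111.28)²) = √(15.18037 + 53.94139) = 8.314 km
11: √((0.044·111.32)² + (0.010·111.28)²) = √(23.99119 + 1.23832) = 5.023 km
12: √((-0.013·111.32)² + (-0.007·111.28)²) = √(2.09427 + 0.60678) = 1.643 km
13: √((-0.028·111.32)² + (-0.007·111.28)²) = √(9.71544 + 0.60678) = 3.213 km
14: √((0.040·111.32)² + (-0.051·111.28)²) = √(19.82743 + 32.20880) = 7.214 km
15: √((0.005·111.32)² + (0.019·111.28)²) = √(0.30980 + 4.47035) = 2.186 km
16: √((-0.035·111.32)² + (-0.053·111.28)²) = √(15.18037 + 34.78452) = 7.069 km
17: √((0.025·111.32)² + (0.017·111.28)²) = √(7.74509 + 3.57876) = 3.365 km
Minimum: 12 at 1.643 km.

12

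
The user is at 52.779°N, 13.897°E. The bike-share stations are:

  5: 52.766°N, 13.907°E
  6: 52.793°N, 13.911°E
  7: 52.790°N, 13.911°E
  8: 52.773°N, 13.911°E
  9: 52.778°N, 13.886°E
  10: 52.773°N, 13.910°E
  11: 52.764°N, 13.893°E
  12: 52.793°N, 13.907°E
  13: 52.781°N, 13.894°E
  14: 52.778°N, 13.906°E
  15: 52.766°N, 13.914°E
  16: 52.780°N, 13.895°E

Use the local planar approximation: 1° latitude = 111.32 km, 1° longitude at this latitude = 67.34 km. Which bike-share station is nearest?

16

Distances from 52.779°N, 13.897°E:
5: 1.596 km
6: 1.821 km
7: 1.545 km
8: 1.155 km
9: 0.749 km
10: 1.101 km
11: 1.691 km
12: 1.698 km
13: 0.301 km
14: 0.616 km
15: 1.845 km
16: 0.175 km
Minimum: 16 at 0.175 km.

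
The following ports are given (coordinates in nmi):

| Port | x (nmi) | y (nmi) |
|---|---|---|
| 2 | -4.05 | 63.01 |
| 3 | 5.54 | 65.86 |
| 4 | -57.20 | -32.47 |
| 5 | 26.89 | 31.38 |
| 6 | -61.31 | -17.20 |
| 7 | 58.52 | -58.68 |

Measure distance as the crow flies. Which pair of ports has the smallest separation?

Pairwise distances:
2–3: √((9.59)² + (2.85)²) = √(91.9681 + 8.1225) = 10.00 nmi
2–4: √((-53.15)² + (-95.48)²) = √(2824.9225 + 9116.4304) = 109.28 nmi
2–5: √((30.94)² + (-31.63)²) = √(957.2836 + 1000.4569) = 44.25 nmi
2–6: √((-57.26)² + (-80.21)²) = √(3278.7076 + 6433.6441) = 98.55 nmi
2–7: √((62.57)² + (-121.69)²) = √(3915.0049 + 14808.4561) = 136.83 nmi
3–4: √((-62.74)² + (-98.33)²) = √(3936.3076 + 9668.7889) = 116.64 nmi
3–5: √((21.35)² + (-34.48)²) = √(455.8225 + 1188.8704) = 40.55 nmi
3–6: √((-66.85)² + (-83.06)²) = √(4468.9225 + 6898.9636) = 106.62 nmi
3–7: √((52.98)² + (-124.54)²) = √(2806.8804 + 15510.2116) = 135.34 nmi
4–5: √((84.09)² + (63.85)²) = √(7071.1281 + 4076.8225) = 105.58 nmi
4–6: √((-4.11)² + (15.27)²) = √(16.8921 + 233.1729) = 15.81 nmi
4–7: √((115.72)² + (-26.21)²) = √(13391.1184 + 686.9641) = 118.65 nmi
5–6: √((-88.20)² + (-48.58)²) = √(7779.2400 + 2360.0164) = 100.69 nmi
5–7: √((31.63)² + (-90.06)²) = √(1000.4569 + 8110.8036) = 95.45 nmi
6–7: √((119.83)² + (-41.48)²) = √(14359.2289 + 1720.5904) = 126.81 nmi
Closest pair: 2–3 at 10.00 nmi.

2 and 3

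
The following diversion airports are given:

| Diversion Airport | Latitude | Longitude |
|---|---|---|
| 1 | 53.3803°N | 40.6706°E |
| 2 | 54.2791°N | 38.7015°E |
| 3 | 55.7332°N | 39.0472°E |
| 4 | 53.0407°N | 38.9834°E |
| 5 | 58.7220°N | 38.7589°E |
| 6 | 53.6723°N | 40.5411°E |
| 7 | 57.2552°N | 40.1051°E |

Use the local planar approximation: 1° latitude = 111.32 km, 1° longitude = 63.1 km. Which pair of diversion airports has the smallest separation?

Pairwise distances:
1–6: 33.5168 km
1–4: 112.9752 km
4–6: 120.8493 km
2–6: 134.3024 km
2–4: 139.0015 km
1–2: 159.5274 km
2–3: 163.3336 km
3–7: 182.1050 km
5–7: 184.0582 km
3–6: 248.0306 km
1–3: 281.2434 km
3–4: 299.7561 km
3–5: 333.2102 km
2–7: 342.9336 km
6–7: 399.7961 km
1–7: 432.8273 km
4–7: 474.4671 km
2–5: 494.5969 km
5–6: 573.2710 km
1–5: 606.7500 km
4–5: 632.6009 km
Closest pair: 1–6 at 33.5168 km.

1 and 6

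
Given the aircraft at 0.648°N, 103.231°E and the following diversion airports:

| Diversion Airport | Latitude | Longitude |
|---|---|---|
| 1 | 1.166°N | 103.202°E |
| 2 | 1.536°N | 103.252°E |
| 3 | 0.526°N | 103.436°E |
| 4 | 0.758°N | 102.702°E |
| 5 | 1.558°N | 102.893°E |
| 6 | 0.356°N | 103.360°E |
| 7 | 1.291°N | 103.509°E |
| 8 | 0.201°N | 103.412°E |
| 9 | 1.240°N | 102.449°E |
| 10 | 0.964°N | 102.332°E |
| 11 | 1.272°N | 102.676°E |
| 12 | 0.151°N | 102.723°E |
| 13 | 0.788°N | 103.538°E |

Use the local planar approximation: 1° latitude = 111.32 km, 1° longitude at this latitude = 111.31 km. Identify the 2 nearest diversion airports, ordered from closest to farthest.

Distances from 0.648°N, 103.231°E:
1: √((0.518·111.32)² + (-0.029·111.31)²) = √(3325.10922 + 10.41992) = 57.754 km
2: √((0.888·111.32)² + (0.021·111.31)²) = √(9771.74954 + 5.46395) = 98.880 km
3: √((-0.122·111.32)² + (0.205·111.31)²) = √(184.44465 + 520.68622) = 26.554 km
4: √((0.110·111.32)² + (-0.529·111.31)²) = √(149.94492 + 3467.20651) = 60.143 km
5: √((0.910·111.32)² + (-0.338·111.31)²) = √(10261.93312 + 1415.47357) = 108.062 km
6: √((-0.292·111.32)² + (0.129·111.31)²) = √(1056.60363 + 206.18059) = 35.536 km
7: √((0.643·111.32)² + (0.278·111.31)²) = √(5123.51888 + 957.54228) = 77.981 km
8: √((-0.447·111.32)² + (0.181·111.31)²) = √(2476.06158 + 405.90604) = 53.684 km
9: √((0.592·111.32)² + (-0.782·111.31)²) = √(4342.99979 + 7576.73105) = 109.178 km
10: √((0.316·111.32)² + (-0.899·111.31)²) = √(1237.42977 + 10013.54258) = 106.071 km
11: √((0.624·111.32)² + (-0.555·111.31)²) = √(4825.20284 + 3816.40391) = 92.960 km
12: √((-0.497·111.32)² + (-0.508·111.31)²) = √(3060.97070 + 3197.39131) = 79.110 km
13: √((0.140·111.32)² + (0.307·111.31)²) = √(242.88599 + 1167.73720) = 37.558 km
Sorted: 3 (26.554 km) < 6 (35.536 km) < 13 (37.558 km) < 8 (53.684 km) < …

3, 6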